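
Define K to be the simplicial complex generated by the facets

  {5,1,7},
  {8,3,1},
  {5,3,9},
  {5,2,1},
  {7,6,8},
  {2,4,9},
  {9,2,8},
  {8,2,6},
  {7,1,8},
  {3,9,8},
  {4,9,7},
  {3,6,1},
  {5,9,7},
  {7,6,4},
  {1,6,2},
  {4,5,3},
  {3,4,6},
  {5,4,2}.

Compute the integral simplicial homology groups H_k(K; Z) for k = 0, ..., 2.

H_0 ≅ Z,  H_1 ≅ Z ⊕ Z/2Z,  H_2 = 0.

Fix the vertex order 1 < 2 < 3 < 4 < 5 < 6 < 7 < 8 < 9 and write every simplex with vertices in increasing order. Then dim K = 2 and the simplices of K are:

  0-simplices (9): [1], [2], [3], [4], [5], [6], [7], [8], [9]
  1-simplices (27): (27 of them)
  2-simplices (18): [1,2,5], [1,2,6], [1,3,6], [1,3,8], [1,5,7], [1,7,8], [2,4,5], [2,4,9], [2,6,8], [2,8,9], [3,4,5], [3,4,6], [3,5,9], [3,8,9], [4,6,7], [4,7,9], [5,7,9], [6,7,8]

so the chain groups are C_0 ≅ Z^9, C_1 ≅ Z^27, C_2 ≅ Z^18.

∂_1: C_1 → C_0 sends each edge [p,q] (with p < q) to q − p. For instance
  ∂[3,5] = [5] − [3].
This gives a 9×27 integer matrix of rank 8; reducing to Smith normal form yields diagonal entries (1,1,1,1,1,1,1,1).

∂_2: C_2 → C_1 sends each 2-simplex [p,q,r] to [q,r] − [p,r] + [p,q]. For instance
  ∂[1,3,6] = [3,6] − [1,6] + [1,3],
  ∂[3,5,9] = [5,9] − [3,9] + [3,5].
As a 27×18 matrix over Z this has rank 18, with invariant factors (1,1,1,1,1,1,1,1,1,1,1,1,1,1,1,1,1,2).

Computing H_k = (kernel of ∂_k) / (image of ∂_{k+1}):

  H_0: rank C_0 − rank ∂_1 = 9 − 8 = 1, and the invariant factors of ∂_1 are all 1, so H_0 ≅ Z.
  H_1: rank ker ∂_1 − rank ∂_2 = (27 − 8) − 18 = 1, and ∂_2 has invariant factor 2 > 1, so H_1 ≅ Z ⊕ Z/2Z.
  H_2: rank ker ∂_2 − rank ∂_3 = (18 − 18) − 0 = 0, and there is no ∂_3, so H_2 ≅ 0.

As a check, the Euler characteristic is 9 − 27 + 18 = 0, which agrees with 1 − 1 + 0 = 0.
(K is a triangulation of the Klein bottle.)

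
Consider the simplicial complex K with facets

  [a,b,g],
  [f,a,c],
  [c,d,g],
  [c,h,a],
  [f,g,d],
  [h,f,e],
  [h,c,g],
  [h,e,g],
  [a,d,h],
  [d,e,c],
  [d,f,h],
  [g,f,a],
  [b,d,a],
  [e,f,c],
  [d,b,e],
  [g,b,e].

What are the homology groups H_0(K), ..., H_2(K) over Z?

H_0 ≅ Z,  H_1 ≅ Z^2,  H_2 ≅ Z.

Order the vertices as a < b < c < d < e < f < g < h. Listing each simplex with vertices in this order, K has dimension 2 with simplices:

  0-simplices (8): a, b, c, d, e, f, g, h
  1-simplices (24): ab, ac, ad, af, ag, ah, bd, be, bg, cd, ce, cf, cg, ch, de, df, dg, dh, ef, eg, eh, fg, fh, gh
  2-simplices (16): abd, abg, acf, ach, adh, afg, bde, beg, cde, cdg, cef, cgh, dfg, dfh, efh, egh

giving chain groups C_0 ≅ Z^8, C_1 ≅ Z^24, C_2 ≅ Z^16.

∂_1: C_1 → C_0 sends each edge [p,q] (with p < q) to q − p.
As a 8×24 matrix over Z this has rank 7, with invariant factors (1,1,1,1,1,1,1).

Boundary ∂_2: C_2 → C_1 maps a triangle to the signed sum of its edges. For instance
  ∂abg = bg − ag + ab,
  ∂beg = eg − bg + be.
The 24×16 boundary matrix has rank 15 and Smith normal form diag(1,1,1,1,1,1,1,1,1,1,1,1,1,1,1).

Computing H_k = (kernel of ∂_k) / (image of ∂_{k+1}):

  H_0: rank C_0 − rank ∂_1 = 8 − 7 = 1, and the invariant factors of ∂_1 are all 1, so H_0 = Z.
  H_1: rank ker ∂_1 − rank ∂_2 = (24 − 7) − 15 = 2, and the invariant factors of ∂_2 are all 1, so H_1 = Z^2.
  H_2: rank ker ∂_2 − rank ∂_3 = (16 − 15) − 0 = 1, and there is no ∂_3, so H_2 = Z.

As a check, the Euler characteristic is 8 − 24 + 16 = 0, which agrees with 1 − 2 + 1 = 0.
(K is a triangulation of the torus T^2.)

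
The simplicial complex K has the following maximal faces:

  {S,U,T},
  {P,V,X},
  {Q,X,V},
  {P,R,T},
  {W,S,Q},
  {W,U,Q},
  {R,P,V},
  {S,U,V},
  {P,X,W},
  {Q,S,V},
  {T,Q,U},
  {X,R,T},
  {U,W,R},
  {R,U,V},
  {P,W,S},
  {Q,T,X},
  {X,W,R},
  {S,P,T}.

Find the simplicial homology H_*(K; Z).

H_0 = Z,  H_1 = Z ⊕ Z/2,  H_2 = 0.

Take the total order P < Q < R < S < T < U < V < W < X on the vertex set. Then K (dimension 2) consists of the simplices:

  0-simplices (9): P, Q, R, S, T, U, V, W, X
  1-simplices (27): PR, PS, PT, PV, PW, PX, QS, QT, QU, QV, QW, QX, RT, RU, RV, RW, RX, ST, SU, SV, SW, TU, TX, UV, UW, VX, WX
  2-simplices (18): PRT, PRV, PST, PSW, PVX, PWX, QSV, QSW, QTU, QTX, QUW, QVX, RTX, RUV, RUW, RWX, STU, SUV

Hence C_0 ≅ Z^9, C_1 ≅ Z^27, C_2 ≅ Z^18.

Boundary ∂_1: C_1 → C_0 is given by ∂[p,q] = [q] − [p].
As a 9×27 matrix over Z this has rank 8, with invariant factors (1,1,1,1,1,1,1,1).

The boundary map ∂_2: C_2 → C_1 maps a triangle to the signed sum of its edges. For instance
  ∂RUW = UW − RW + RU,
  ∂QTX = TX − QX + QT.
The resulting 27×18 matrix has rank 18, and its Smith normal form has invariant factors (1,1,1,1,1,1,1,1,1,1,1,1,1,1,1,1,1,2).

Reading off H_k = ker ∂_k / im ∂_{k+1}:

  H_0: rank C_0 − rank ∂_1 = 9 − 8 = 1, and the invariant factors of ∂_1 are all 1, so H_0 ≅ Z.
  H_1: rank ker ∂_1 − rank ∂_2 = (27 − 8) − 18 = 1, and ∂_2 has invariant factor 2 > 1, so H_1 ≅ Z ⊕ Z/2.
  H_2: rank ker ∂_2 − rank ∂_3 = (18 − 18) − 0 = 0, and there is no ∂_3, so H_2 ≅ 0.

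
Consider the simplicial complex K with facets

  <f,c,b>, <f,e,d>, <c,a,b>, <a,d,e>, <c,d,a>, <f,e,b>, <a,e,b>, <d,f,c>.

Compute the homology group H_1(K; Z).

Order the vertices as a < b < c < d < e < f. Listing each simplex with vertices in this order, K has dimension 2 with simplices:

  0-simplices (6): a, b, c, d, e, f
  1-simplices (12): ab, ac, ad, ae, bc, be, bf, cd, cf, de, df, ef
  2-simplices (8): abc, abe, acd, ade, bcf, bef, cdf, def

so the chain groups are C_0 ≅ Z^6, C_1 ≅ Z^12, C_2 ≅ Z^8.

The boundary map ∂_1: C_1 → C_0 is given by ∂[p,q] = [q] − [p].
The 6×12 boundary matrix has rank 5 and Smith normal form diag(1,1,1,1,1).

The boundary map ∂_2: C_2 → C_1 sends each 2-simplex [p,q,r] to [q,r] − [p,r] + [p,q]. For instance
  ∂abe = be − ae + ab,
  ∂bcf = cf − bf + bc.
The 12×8 boundary matrix has rank 7 and Smith normal form diag(1,1,1,1,1,1,1).

Computing H_k = (kernel of ∂_k) / (image of ∂_{k+1}):

  H_1: rank ker ∂_1 − rank ∂_2 = (12 − 5) − 7 = 0, and the invariant factors of ∂_2 are all 1, so H_1 = 0.

H_1 = 0.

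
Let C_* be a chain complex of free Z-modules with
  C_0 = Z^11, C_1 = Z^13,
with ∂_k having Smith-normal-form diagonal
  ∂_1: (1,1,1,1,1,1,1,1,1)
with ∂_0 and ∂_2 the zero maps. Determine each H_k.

H_0 ≅ Z^2,  H_1 ≅ Z^4.

H_0: b_0 = 11 − 0 − 9 = 2; torsion from ∂_1 factors > 1: none. So H_0 ≅ Z^2.
H_1: b_1 = 13 − 9 − 0 = 4; torsion from ∂_2 factors > 1: none. So H_1 ≅ Z^4.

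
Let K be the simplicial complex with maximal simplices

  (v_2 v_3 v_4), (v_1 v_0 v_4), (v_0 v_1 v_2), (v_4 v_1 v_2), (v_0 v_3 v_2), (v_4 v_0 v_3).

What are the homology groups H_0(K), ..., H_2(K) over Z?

H_0 = Z,  H_1 = 0,  H_2 = Z.

K has 5 vertices, 9 edges, 6 triangles.
rank ∂_0 = 0, rank ∂_1 = 4 ⇒ b_0 = 5 − 0 − 4 = 1; all invariant factors of ∂_1 are 1 so no torsion. So H_0 ≅ Z.
rank ∂_1 = 4, rank ∂_2 = 5 ⇒ b_1 = 9 − 4 − 5 = 0; all invariant factors of ∂_2 are 1 so no torsion. So H_1 ≅ 0.
rank ∂_2 = 5, rank ∂_3 = 0 ⇒ b_2 = 6 − 5 − 0 = 1. So H_2 ≅ Z.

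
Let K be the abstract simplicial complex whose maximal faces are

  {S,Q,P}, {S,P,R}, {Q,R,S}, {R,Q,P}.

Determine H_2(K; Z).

H_2 ≅ Z.

We work with the vertex ordering P < Q < R < S. The simplices of K, each written with vertices in increasing order, are:

  0-simplices (4): P, Q, R, S
  1-simplices (6): PQ, PR, PS, QR, QS, RS
  2-simplices (4): PQR, PQS, PRS, QRS

giving chain groups C_0 ≅ Z^4, C_1 ≅ Z^6, C_2 ≅ Z^4.

Boundary ∂_1: C_1 → C_0 is given by ∂[p,q] = [q] − [p]. For instance
  ∂RS = S − R.
As a 4×6 matrix over Z this has rank 3, with invariant factors (1,1,1).

Boundary ∂_2: C_2 → C_1 maps a triangle to the signed sum of its edges. For instance
  ∂PQS = QS − PS + PQ,
  ∂PQR = QR − PR + PQ.
As a 6×4 matrix over Z this has rank 3, with invariant factors (1,1,1).

Now H_k = ker ∂_k / im ∂_{k+1}, so:

  H_2: rank ker ∂_2 − rank ∂_3 = (4 − 3) − 0 = 1, and there is no ∂_3, so H_2 ≅ Z.

(K is a triangulation of the 2-sphere S^2.)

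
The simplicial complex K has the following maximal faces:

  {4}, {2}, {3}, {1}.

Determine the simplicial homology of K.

H_0 ≅ Z^4.

We work with the vertex ordering 1 < 2 < 3 < 4. The simplices of K, each written with vertices in increasing order, are:

  0-simplices (4): [1], [2], [3], [4]

giving chain groups C_0 ≅ Z^4.

Reading off H_k = ker ∂_k / im ∂_{k+1}:

  H_0: rank C_0 − rank ∂_1 = 4 − 0 = 4, and there is no ∂_1, so H_0 = Z^4.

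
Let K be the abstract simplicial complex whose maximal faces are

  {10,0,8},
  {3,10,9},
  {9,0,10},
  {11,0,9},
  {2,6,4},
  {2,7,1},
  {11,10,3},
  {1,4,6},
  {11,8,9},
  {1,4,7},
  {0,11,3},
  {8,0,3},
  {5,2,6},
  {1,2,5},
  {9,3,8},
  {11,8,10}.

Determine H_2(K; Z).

Fix the vertex order 0 < 1 < 2 < 3 < 4 < 5 < 6 < 7 < 8 < 9 < 10 < 11 and write every simplex with vertices in increasing order. Then dim K = 2 and the simplices of K are:

  0-simplices (12): [0], [1], [2], [3], [4], [5], [6], [7], [8], [9], [10], [11]
  1-simplices (27): (27 of them)
  2-simplices (16): [0,3,8], [0,3,11], [0,8,10], [0,9,10], [0,9,11], [1,2,5], [1,2,7], [1,4,6], [1,4,7], [2,4,6], [2,5,6], [3,8,9], [3,9,10], [3,10,11], [8,9,11], [8,10,11]

giving chain groups C_0 ≅ Z^12, C_1 ≅ Z^27, C_2 ≅ Z^16.

Boundary ∂_1: C_1 → C_0 sends each edge [p,q] (with p < q) to q − p. For instance
  ∂[2,6] = [6] − [2].
This gives a 12×27 integer matrix of rank 10; reducing to Smith normal form yields diagonal entries (1,1,1,1,1,1,1,1,1,1).

∂_2: C_2 → C_1 sends each 2-simplex [p,q,r] to [q,r] − [p,r] + [p,q]. For instance
  ∂[3,10,11] = [10,11] − [3,11] + [3,10],
  ∂[8,10,11] = [10,11] − [8,11] + [8,10].
This gives a 27×16 integer matrix of rank 16; reducing to Smith normal form yields diagonal entries (1,1,1,1,1,1,1,1,1,1,1,1,1,1,1,2).

From H_k ≅ ker(∂_k) / im(∂_{k+1}) we obtain:

  H_2: rank ker ∂_2 − rank ∂_3 = (16 − 16) − 0 = 0, and there is no ∂_3, so H_2 = 0.

H_2 ≅ 0.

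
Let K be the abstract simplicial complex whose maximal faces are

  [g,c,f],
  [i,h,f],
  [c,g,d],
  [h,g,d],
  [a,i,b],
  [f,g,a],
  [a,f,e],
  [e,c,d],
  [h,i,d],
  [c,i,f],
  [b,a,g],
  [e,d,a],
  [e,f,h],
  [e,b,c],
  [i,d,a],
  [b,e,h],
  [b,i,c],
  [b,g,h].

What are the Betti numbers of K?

Fix the vertex order a < b < c < d < e < f < g < h < i and write every simplex with vertices in increasing order. Then dim K = 2 and the simplices of K are:

  0-simplices (9): a, b, c, d, e, f, g, h, i
  1-simplices (27): ab, ad, ae, af, ag, ai, bc, be, bg, bh, bi, cd, ce, cf, cg, ci, de, dg, dh, di, ef, eh, fg, fh, fi, gh, hi
  2-simplices (18): abg, abi, ade, adi, aef, afg, bce, bci, beh, bgh, cde, cdg, cfg, cfi, dgh, dhi, efh, fhi

Hence C_0 ≅ Z^9, C_1 ≅ Z^27, C_2 ≅ Z^18.

∂_1: C_1 → C_0 is given by ∂[p,q] = [q] − [p]. For instance
  ∂ai = i − a.
The resulting 9×27 matrix has rank 8, and its Smith normal form has invariant factors (1,1,1,1,1,1,1,1).

∂_2: C_2 → C_1 sends each 2-simplex [p,q,r] to [q,r] − [p,r] + [p,q]. For instance
  ∂cdg = dg − cg + cd,
  ∂adi = di − ai + ad.
The 27×18 boundary matrix has rank 17 and Smith normal form diag(1,1,1,1,1,1,1,1,1,1,1,1,1,1,1,1,1).

Now H_k = ker ∂_k / im ∂_{k+1}, so:

  H_0: rank C_0 − rank ∂_1 = 9 − 8 = 1, and the invariant factors of ∂_1 are all 1, so H_0 ≅ Z.
  H_1: rank ker ∂_1 − rank ∂_2 = (27 − 8) − 17 = 2, and the invariant factors of ∂_2 are all 1, so H_1 ≅ Z^2.
  H_2: rank ker ∂_2 − rank ∂_3 = (18 − 17) − 0 = 1, and there is no ∂_3, so H_2 ≅ Z.

As a check, the Euler characteristic is 9 − 27 + 18 = 0, which agrees with 1 − 2 + 1 = 0.
(K is a triangulation of the torus T^2.)

Hence the Betti numbers are b_0 = 1, b_1 = 2, b_2 = 1.

b_0 = 1, b_1 = 2, b_2 = 1.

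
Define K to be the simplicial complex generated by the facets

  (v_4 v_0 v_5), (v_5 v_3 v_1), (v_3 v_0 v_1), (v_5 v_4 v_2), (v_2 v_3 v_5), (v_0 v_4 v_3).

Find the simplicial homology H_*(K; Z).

Order the vertices as v_0 < v_1 < v_2 < v_3 < v_4 < v_5. Listing each simplex with vertices in this order, K has dimension 2 with simplices:

  0-simplices (6): [v_0], [v_1], [v_2], [v_3], [v_4], [v_5]
  1-simplices (12): [v_0,v_1], [v_0,v_3], [v_0,v_4], [v_0,v_5], [v_1,v_3], [v_1,v_5], [v_2,v_3], [v_2,v_4], [v_2,v_5], [v_3,v_4], [v_3,v_5], [v_4,v_5]
  2-simplices (6): [v_0,v_1,v_3], [v_0,v_3,v_4], [v_0,v_4,v_5], [v_1,v_3,v_5], [v_2,v_3,v_5], [v_2,v_4,v_5]

so the chain groups are C_0 ≅ Z^6, C_1 ≅ Z^12, C_2 ≅ Z^6.

∂_1: C_1 → C_0 maps an edge to its endpoints' difference, ∂[p,q] = q − p.
This gives a 6×12 integer matrix of rank 5; reducing to Smith normal form yields diagonal entries (1,1,1,1,1).

∂_2: C_2 → C_1 sends each 2-simplex [p,q,r] to [q,r] − [p,r] + [p,q]. For instance
  ∂[v_1,v_3,v_5] = [v_3,v_5] − [v_1,v_5] + [v_1,v_3],
  ∂[v_0,v_4,v_5] = [v_4,v_5] − [v_0,v_5] + [v_0,v_4].
This gives a 12×6 integer matrix of rank 6; reducing to Smith normal form yields diagonal entries (1,1,1,1,1,1).

Now H_k = ker ∂_k / im ∂_{k+1}, so:

  H_0: rank C_0 − rank ∂_1 = 6 − 5 = 1, and the invariant factors of ∂_1 are all 1, so H_0 = Z.
  H_1: rank ker ∂_1 − rank ∂_2 = (12 − 5) − 6 = 1, and the invariant factors of ∂_2 are all 1, so H_1 = Z.
  H_2: rank ker ∂_2 − rank ∂_3 = (6 − 6) − 0 = 0, and there is no ∂_3, so H_2 = 0.

(K is a triangulation of the cylinder S^1 x I.)

H_0 ≅ Z,  H_1 ≅ Z,  H_2 = 0.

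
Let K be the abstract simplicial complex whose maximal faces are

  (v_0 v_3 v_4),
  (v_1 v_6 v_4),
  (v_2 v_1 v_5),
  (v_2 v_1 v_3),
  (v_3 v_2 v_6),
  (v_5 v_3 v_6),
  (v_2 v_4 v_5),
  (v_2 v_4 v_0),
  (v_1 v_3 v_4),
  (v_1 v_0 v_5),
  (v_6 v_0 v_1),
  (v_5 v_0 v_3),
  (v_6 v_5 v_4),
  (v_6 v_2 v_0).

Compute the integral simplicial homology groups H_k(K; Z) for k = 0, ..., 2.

Fix the vertex order v_0 < v_1 < v_2 < v_3 < v_4 < v_5 < v_6 and write every simplex with vertices in increasing order. Then dim K = 2 and the simplices of K are:

  0-simplices (7): [v_0], [v_1], [v_2], [v_3], [v_4], [v_5], [v_6]
  1-simplices (21): (21 of them)
  2-simplices (14): (14 of them)

giving chain groups C_0 ≅ Z^7, C_1 ≅ Z^21, C_2 ≅ Z^14.

Boundary ∂_1: C_1 → C_0 sends each edge [p,q] (with p < q) to q − p. For instance
  ∂[v_1,v_2] = [v_2] − [v_1].
This gives a 7×21 integer matrix of rank 6; reducing to Smith normal form yields diagonal entries (1,1,1,1,1,1).

The boundary map ∂_2: C_2 → C_1 sends each 2-simplex [p,q,r] to [q,r] − [p,r] + [p,q]. For instance
  ∂[v_1,v_3,v_4] = [v_3,v_4] − [v_1,v_4] + [v_1,v_3],
  ∂[v_0,v_3,v_4] = [v_3,v_4] − [v_0,v_4] + [v_0,v_3].
The 21×14 boundary matrix has rank 13 and Smith normal form diag(1,1,1,1,1,1,1,1,1,1,1,1,1).

Now H_k = ker ∂_k / im ∂_{k+1}, so:

  H_0: rank C_0 − rank ∂_1 = 7 − 6 = 1, and the invariant factors of ∂_1 are all 1, so H_0 ≅ Z.
  H_1: rank ker ∂_1 − rank ∂_2 = (21 − 6) − 13 = 2, and the invariant factors of ∂_2 are all 1, so H_1 ≅ Z^2.
  H_2: rank ker ∂_2 − rank ∂_3 = (14 − 13) − 0 = 1, and there is no ∂_3, so H_2 ≅ Z.

As a check, the Euler characteristic is 7 − 21 + 14 = 0, which agrees with 1 − 2 + 1 = 0.

H_0 ≅ Z,  H_1 ≅ Z^2,  H_2 ≅ Z.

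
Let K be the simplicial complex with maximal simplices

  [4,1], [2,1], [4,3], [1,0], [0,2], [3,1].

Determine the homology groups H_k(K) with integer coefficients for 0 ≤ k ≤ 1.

H_0 = Z,  H_1 = Z^2.

Take the total order 0 < 1 < 2 < 3 < 4 on the vertex set. Then K (dimension 1) consists of the simplices:

  0-simplices (5): [0], [1], [2], [3], [4]
  1-simplices (6): [0,1], [0,2], [1,2], [1,3], [1,4], [3,4]

giving chain groups C_0 ≅ Z^5, C_1 ≅ Z^6.

∂_1: C_1 → C_0 maps an edge to its endpoints' difference, ∂[p,q] = q − p.
The 5×6 boundary matrix has rank 4 and Smith normal form diag(1,1,1,1).

Computing H_k = (kernel of ∂_k) / (image of ∂_{k+1}):

  H_0: rank C_0 − rank ∂_1 = 5 − 4 = 1, and the invariant factors of ∂_1 are all 1, so H_0 ≅ Z.
  H_1: rank ker ∂_1 − rank ∂_2 = (6 − 4) − 0 = 2, and there is no ∂_2, so H_1 ≅ Z^2.

As a check, the Euler characteristic is 5 − 6 = -1, which agrees with 1 − 2 = -1.
(K is a triangulation of a wedge of 2 circles.)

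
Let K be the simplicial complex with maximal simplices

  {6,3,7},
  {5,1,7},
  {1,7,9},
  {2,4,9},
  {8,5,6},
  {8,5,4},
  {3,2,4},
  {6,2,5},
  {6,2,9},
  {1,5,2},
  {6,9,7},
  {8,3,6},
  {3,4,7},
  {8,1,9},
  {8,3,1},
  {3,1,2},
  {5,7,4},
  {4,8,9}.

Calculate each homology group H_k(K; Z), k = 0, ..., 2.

Order the vertices as 1 < 2 < 3 < 4 < 5 < 6 < 7 < 8 < 9. Listing each simplex with vertices in this order, K has dimension 2 with simplices:

  0-simplices (9): [1], [2], [3], [4], [5], [6], [7], [8], [9]
  1-simplices (27): (27 of them)
  2-simplices (18): [1,2,3], [1,2,5], [1,3,8], [1,5,7], [1,7,9], [1,8,9], [2,3,4], [2,4,9], [2,5,6], [2,6,9], [3,4,7], [3,6,7], [3,6,8], [4,5,7], [4,5,8], [4,8,9], [5,6,8], [6,7,9]

Hence C_0 ≅ Z^9, C_1 ≅ Z^27, C_2 ≅ Z^18.

Boundary ∂_1: C_1 → C_0 is given by ∂[p,q] = [q] − [p].
The resulting 9×27 matrix has rank 8, and its Smith normal form has invariant factors (1,1,1,1,1,1,1,1).

∂_2: C_2 → C_1 maps a triangle to the signed sum of its edges. For instance
  ∂[1,2,3] = [2,3] − [1,3] + [1,2],
  ∂[3,6,8] = [6,8] − [3,8] + [3,6].
The resulting 27×18 matrix has rank 17, and its Smith normal form has invariant factors (1,1,1,1,1,1,1,1,1,1,1,1,1,1,1,1,1).

Now H_k = ker ∂_k / im ∂_{k+1}, so:

  H_0: rank C_0 − rank ∂_1 = 9 − 8 = 1, and the invariant factors of ∂_1 are all 1, so H_0 = Z.
  H_1: rank ker ∂_1 − rank ∂_2 = (27 − 8) − 17 = 2, and the invariant factors of ∂_2 are all 1, so H_1 = Z^2.
  H_2: rank ker ∂_2 − rank ∂_3 = (18 − 17) − 0 = 1, and there is no ∂_3, so H_2 = Z.

H_0 ≅ Z,  H_1 ≅ Z^2,  H_2 ≅ Z.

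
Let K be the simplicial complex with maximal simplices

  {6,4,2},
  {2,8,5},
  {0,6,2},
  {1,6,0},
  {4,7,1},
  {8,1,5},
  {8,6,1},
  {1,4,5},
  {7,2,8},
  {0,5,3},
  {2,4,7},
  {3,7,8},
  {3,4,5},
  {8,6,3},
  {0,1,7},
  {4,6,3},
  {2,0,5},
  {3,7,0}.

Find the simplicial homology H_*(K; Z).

Fix the vertex order 0 < 1 < 2 < 3 < 4 < 5 < 6 < 7 < 8 and write every simplex with vertices in increasing order. Then dim K = 2 and the simplices of K are:

  0-simplices (9): [0], [1], [2], [3], [4], [5], [6], [7], [8]
  1-simplices (27): (27 of them)
  2-simplices (18): [0,1,6], [0,1,7], [0,2,5], [0,2,6], [0,3,5], [0,3,7], [1,4,5], [1,4,7], [1,5,8], [1,6,8], [2,4,6], [2,4,7], [2,5,8], [2,7,8], [3,4,5], [3,4,6], [3,6,8], [3,7,8]

giving chain groups C_0 ≅ Z^9, C_1 ≅ Z^27, C_2 ≅ Z^18.

The boundary map ∂_1: C_1 → C_0 sends each edge [p,q] (with p < q) to q − p. For instance
  ∂[4,6] = [6] − [4].
The 9×27 boundary matrix has rank 8 and Smith normal form diag(1,1,1,1,1,1,1,1).

Boundary ∂_2: C_2 → C_1 sends each 2-simplex [p,q,r] to [q,r] − [p,r] + [p,q]. For instance
  ∂[2,7,8] = [7,8] − [2,8] + [2,7],
  ∂[3,6,8] = [6,8] − [3,8] + [3,6].
The resulting 27×18 matrix has rank 17, and its Smith normal form has invariant factors (1,1,1,1,1,1,1,1,1,1,1,1,1,1,1,1,1).

From H_k ≅ ker(∂_k) / im(∂_{k+1}) we obtain:

  H_0: rank C_0 − rank ∂_1 = 9 − 8 = 1, and the invariant factors of ∂_1 are all 1, so H_0 ≅ Z.
  H_1: rank ker ∂_1 − rank ∂_2 = (27 − 8) − 17 = 2, and the invariant factors of ∂_2 are all 1, so H_1 ≅ Z^2.
  H_2: rank ker ∂_2 − rank ∂_3 = (18 − 17) − 0 = 1, and there is no ∂_3, so H_2 ≅ Z.

H_0 = Z,  H_1 = Z^2,  H_2 = Z.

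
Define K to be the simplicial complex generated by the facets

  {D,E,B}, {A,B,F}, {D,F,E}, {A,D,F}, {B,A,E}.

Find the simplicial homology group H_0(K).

Order the vertices as A < B < D < E < F. Listing each simplex with vertices in this order, K has dimension 2 with simplices:

  0-simplices (5): A, B, D, E, F
  1-simplices (10): AB, AD, AE, AF, BD, BE, BF, DE, DF, EF
  2-simplices (5): ABE, ABF, ADF, BDE, DEF

giving chain groups C_0 ≅ Z^5, C_1 ≅ Z^10, C_2 ≅ Z^5.

∂_1: C_1 → C_0 sends each edge [p,q] (with p < q) to q − p.
The 5×10 boundary matrix has rank 4 and Smith normal form diag(1,1,1,1).

∂_2: C_2 → C_1 sends each 2-simplex [p,q,r] to [q,r] − [p,r] + [p,q]. For instance
  ∂DEF = EF − DF + DE,
  ∂BDE = DE − BE + BD.
The 10×5 boundary matrix has rank 5 and Smith normal form diag(1,1,1,1,1).

Reading off H_k = ker ∂_k / im ∂_{k+1}:

  H_0: rank C_0 − rank ∂_1 = 5 − 4 = 1, and the invariant factors of ∂_1 are all 1, so H_0 = Z.

H_0 = Z.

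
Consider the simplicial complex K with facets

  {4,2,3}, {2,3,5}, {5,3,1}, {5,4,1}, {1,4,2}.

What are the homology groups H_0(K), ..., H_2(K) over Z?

Order the vertices as 1 < 2 < 3 < 4 < 5. Listing each simplex with vertices in this order, K has dimension 2 with simplices:

  0-simplices (5): [1], [2], [3], [4], [5]
  1-simplices (10): [1,2], [1,3], [1,4], [1,5], [2,3], [2,4], [2,5], [3,4], [3,5], [4,5]
  2-simplices (5): [1,2,4], [1,3,5], [1,4,5], [2,3,4], [2,3,5]

Hence C_0 ≅ Z^5, C_1 ≅ Z^10, C_2 ≅ Z^5.

∂_1: C_1 → C_0 sends each edge [p,q] (with p < q) to q − p.
The 5×10 boundary matrix has rank 4 and Smith normal form diag(1,1,1,1).

The boundary map ∂_2: C_2 → C_1 acts by ∂[p,q,r] = [q,r] − [p,r] + [p,q]. For instance
  ∂[1,3,5] = [3,5] − [1,5] + [1,3],
  ∂[1,2,4] = [2,4] − [1,4] + [1,2].
As a 10×5 matrix over Z this has rank 5, with invariant factors (1,1,1,1,1).

Computing H_k = (kernel of ∂_k) / (image of ∂_{k+1}):

  H_0: rank C_0 − rank ∂_1 = 5 − 4 = 1, and the invariant factors of ∂_1 are all 1, so H_0 ≅ Z.
  H_1: rank ker ∂_1 − rank ∂_2 = (10 − 4) − 5 = 1, and the invariant factors of ∂_2 are all 1, so H_1 ≅ Z.
  H_2: rank ker ∂_2 − rank ∂_3 = (5 − 5) − 0 = 0, and there is no ∂_3, so H_2 ≅ 0.

H_0 = Z,  H_1 = Z,  H_2 = 0.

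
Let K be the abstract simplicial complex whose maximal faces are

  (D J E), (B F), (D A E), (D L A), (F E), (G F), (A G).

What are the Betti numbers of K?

We work with the vertex ordering A < B < D < E < F < G < J < L. The simplices of K, each written with vertices in increasing order, are:

  0-simplices (8): A, B, D, E, F, G, J, L
  1-simplices (11): AD, AE, AG, AL, BF, DE, DJ, DL, EF, EJ, FG
  2-simplices (3): ADE, ADL, DEJ

Hence C_0 ≅ Z^8, C_1 ≅ Z^11, C_2 ≅ Z^3.

The boundary map ∂_1: C_1 → C_0 sends each edge [p,q] (with p < q) to q − p. For instance
  ∂AD = D − A.
The resulting 8×11 matrix has rank 7, and its Smith normal form has invariant factors (1,1,1,1,1,1,1).

Boundary ∂_2: C_2 → C_1 sends each 2-simplex [p,q,r] to [q,r] − [p,r] + [p,q]. For instance
  ∂ADL = DL − AL + AD,
  ∂ADE = DE − AE + AD.
As a 11×3 matrix over Z this has rank 3, with invariant factors (1,1,1).

From H_k ≅ ker(∂_k) / im(∂_{k+1}) we obtain:

  H_0: rank C_0 − rank ∂_1 = 8 − 7 = 1, and the invariant factors of ∂_1 are all 1, so H_0 ≅ Z.
  H_1: rank ker ∂_1 − rank ∂_2 = (11 − 7) − 3 = 1, and the invariant factors of ∂_2 are all 1, so H_1 ≅ Z.
  H_2: rank ker ∂_2 − rank ∂_3 = (3 − 3) − 0 = 0, and there is no ∂_3, so H_2 ≅ 0.

Hence the Betti numbers are b_0 = 1, b_1 = 1, b_2 = 0.

b_0 = 1, b_1 = 1, b_2 = 0.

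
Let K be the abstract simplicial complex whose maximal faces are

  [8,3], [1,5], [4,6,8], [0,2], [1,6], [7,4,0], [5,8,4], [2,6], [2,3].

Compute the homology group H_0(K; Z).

K has 9 vertices, 14 edges, 3 triangles.
rank ∂_0 = 0, rank ∂_1 = 8 ⇒ b_0 = 9 − 0 − 8 = 1; all invariant factors of ∂_1 are 1 so no torsion. So H_0 = Z.

H_0 = Z.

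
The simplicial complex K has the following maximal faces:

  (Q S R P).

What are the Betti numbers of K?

b_0 = 1, b_1 = 0, b_2 = 0, b_3 = 0.

K has 4 vertices, 6 edges, 4 triangles, 1 3-simplex.
rank ∂_0 = 0, rank ∂_1 = 3 ⇒ b_0 = 4 − 0 − 3 = 1; all invariant factors of ∂_1 are 1 so no torsion. So H_0 ≅ Z.
rank ∂_1 = 3, rank ∂_2 = 3 ⇒ b_1 = 6 − 3 − 3 = 0; all invariant factors of ∂_2 are 1 so no torsion. So H_1 ≅ 0.
rank ∂_2 = 3, rank ∂_3 = 1 ⇒ b_2 = 4 − 3 − 1 = 0; all invariant factors of ∂_3 are 1 so no torsion. So H_2 ≅ 0.
rank ∂_3 = 1, rank ∂_4 = 0 ⇒ b_3 = 1 − 1 − 0 = 0. So H_3 ≅ 0.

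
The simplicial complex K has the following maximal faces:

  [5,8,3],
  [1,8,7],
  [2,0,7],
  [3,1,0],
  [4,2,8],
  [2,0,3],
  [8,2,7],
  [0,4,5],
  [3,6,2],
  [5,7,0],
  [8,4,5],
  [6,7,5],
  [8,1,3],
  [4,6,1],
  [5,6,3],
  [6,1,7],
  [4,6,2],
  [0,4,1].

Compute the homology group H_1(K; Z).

K has 9 vertices, 27 edges, 18 triangles.
rank ∂_1 = 8, rank ∂_2 = 17 ⇒ b_1 = 27 − 8 − 17 = 2; all invariant factors of ∂_2 are 1 so no torsion. So H_1 = Z^2.

H_1 = Z^2.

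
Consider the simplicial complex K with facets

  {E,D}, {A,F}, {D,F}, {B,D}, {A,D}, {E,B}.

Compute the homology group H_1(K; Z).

H_1 ≅ Z^2.

Fix the vertex order A < B < D < E < F and write every simplex with vertices in increasing order. Then dim K = 1 and the simplices of K are:

  0-simplices (5): A, B, D, E, F
  1-simplices (6): AD, AF, BD, BE, DE, DF

giving chain groups C_0 ≅ Z^5, C_1 ≅ Z^6.

The boundary map ∂_1: C_1 → C_0 maps an edge to its endpoints' difference, ∂[p,q] = q − p.
The resulting 5×6 matrix has rank 4, and its Smith normal form has invariant factors (1,1,1,1).

Now H_k = ker ∂_k / im ∂_{k+1}, so:

  H_1: rank ker ∂_1 − rank ∂_2 = (6 − 4) − 0 = 2, and there is no ∂_2, so H_1 = Z^2.

(K is a triangulation of a wedge of 2 circles.)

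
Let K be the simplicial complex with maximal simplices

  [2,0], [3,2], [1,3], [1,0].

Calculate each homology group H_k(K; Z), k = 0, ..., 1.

H_0 = Z,  H_1 = Z.

Order the vertices as 0 < 1 < 2 < 3. Listing each simplex with vertices in this order, K has dimension 1 with simplices:

  0-simplices (4): [0], [1], [2], [3]
  1-simplices (4): [0,1], [0,2], [1,3], [2,3]

giving chain groups C_0 ≅ Z^4, C_1 ≅ Z^4.

The boundary map ∂_1: C_1 → C_0 is given by ∂[p,q] = [q] − [p].
The 4×4 boundary matrix has rank 3 and Smith normal form diag(1,1,1).

Reading off H_k = ker ∂_k / im ∂_{k+1}:

  H_0: rank C_0 − rank ∂_1 = 4 − 3 = 1, and the invariant factors of ∂_1 are all 1, so H_0 = Z.
  H_1: rank ker ∂_1 − rank ∂_2 = (4 − 3) − 0 = 1, and there is no ∂_2, so H_1 = Z.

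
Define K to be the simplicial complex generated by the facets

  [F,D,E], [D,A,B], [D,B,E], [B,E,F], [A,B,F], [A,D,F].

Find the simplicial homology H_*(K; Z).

Fix the vertex order A < B < D < E < F and write every simplex with vertices in increasing order. Then dim K = 2 and the simplices of K are:

  0-simplices (5): A, B, D, E, F
  1-simplices (9): AB, AD, AF, BD, BE, BF, DE, DF, EF
  2-simplices (6): ABD, ABF, ADF, BDE, BEF, DEF

giving chain groups C_0 ≅ Z^5, C_1 ≅ Z^9, C_2 ≅ Z^6.

∂_1: C_1 → C_0 sends each edge [p,q] (with p < q) to q − p. For instance
  ∂DF = F − D.
As a 5×9 matrix over Z this has rank 4, with invariant factors (1,1,1,1).

Boundary ∂_2: C_2 → C_1 maps a triangle to the signed sum of its edges. For instance
  ∂ADF = DF − AF + AD,
  ∂ABF = BF − AF + AB.
This gives a 9×6 integer matrix of rank 5; reducing to Smith normal form yields diagonal entries (1,1,1,1,1).

Now H_k = ker ∂_k / im ∂_{k+1}, so:

  H_0: rank C_0 − rank ∂_1 = 5 − 4 = 1, and the invariant factors of ∂_1 are all 1, so H_0 = Z.
  H_1: rank ker ∂_1 − rank ∂_2 = (9 − 4) − 5 = 0, and the invariant factors of ∂_2 are all 1, so H_1 = 0.
  H_2: rank ker ∂_2 − rank ∂_3 = (6 − 5) − 0 = 1, and there is no ∂_3, so H_2 = Z.

(K is a triangulation of the 2-sphere S^2.)

H_0 ≅ Z,  H_1 = 0,  H_2 ≅ Z.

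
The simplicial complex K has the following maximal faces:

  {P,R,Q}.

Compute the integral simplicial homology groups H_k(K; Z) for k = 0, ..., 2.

H_0 ≅ Z,  H_1 = 0,  H_2 = 0.

Fix the vertex order P < Q < R and write every simplex with vertices in increasing order. Then dim K = 2 and the simplices of K are:

  0-simplices (3): P, Q, R
  1-simplices (3): PQ, PR, QR
  2-simplices (1): PQR

so the chain groups are C_0 ≅ Z^3, C_1 ≅ Z^3, C_2 ≅ Z^1.

∂_1: C_1 → C_0 sends each edge [p,q] (with p < q) to q − p.
This gives a 3×3 integer matrix of rank 2; reducing to Smith normal form yields diagonal entries (1,1).

∂_2: C_2 → C_1 acts by ∂[p,q,r] = [q,r] − [p,r] + [p,q]. For instance
  ∂PQR = QR − PR + PQ.
The resulting 3×1 matrix has rank 1, and its Smith normal form has invariant factors (1).

Now H_k = ker ∂_k / im ∂_{k+1}, so:

  H_0: rank C_0 − rank ∂_1 = 3 − 2 = 1, and the invariant factors of ∂_1 are all 1, so H_0 ≅ Z.
  H_1: rank ker ∂_1 − rank ∂_2 = (3 − 2) − 1 = 0, and the invariant factors of ∂_2 are all 1, so H_1 ≅ 0.
  H_2: rank ker ∂_2 − rank ∂_3 = (1 − 1) − 0 = 0, and there is no ∂_3, so H_2 ≅ 0.

As a check, the Euler characteristic is 3 − 3 + 1 = 1, which agrees with 1 − 0 + 0 = 1.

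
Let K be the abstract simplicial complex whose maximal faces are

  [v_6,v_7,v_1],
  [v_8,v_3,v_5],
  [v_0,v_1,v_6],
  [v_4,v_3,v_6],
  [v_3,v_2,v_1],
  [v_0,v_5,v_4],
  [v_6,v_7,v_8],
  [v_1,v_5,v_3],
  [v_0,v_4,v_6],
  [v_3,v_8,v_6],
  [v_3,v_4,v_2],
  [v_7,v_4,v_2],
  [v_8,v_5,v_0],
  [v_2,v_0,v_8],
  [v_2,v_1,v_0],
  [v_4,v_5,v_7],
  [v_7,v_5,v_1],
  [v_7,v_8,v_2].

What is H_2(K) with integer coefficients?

H_2 = Z.

We work with the vertex ordering v_0 < v_1 < v_2 < v_3 < v_4 < v_5 < v_6 < v_7 < v_8. The simplices of K, each written with vertices in increasing order, are:

  0-simplices (9): [v_0], [v_1], [v_2], [v_3], [v_4], [v_5], [v_6], [v_7], [v_8]
  1-simplices (27): (27 of them)
  2-simplices (18): (18 of them)

giving chain groups C_0 ≅ Z^9, C_1 ≅ Z^27, C_2 ≅ Z^18.

The boundary map ∂_1: C_1 → C_0 is given by ∂[p,q] = [q] − [p].
The 9×27 boundary matrix has rank 8 and Smith normal form diag(1,1,1,1,1,1,1,1).

The boundary map ∂_2: C_2 → C_1 sends each 2-simplex [p,q,r] to [q,r] − [p,r] + [p,q]. For instance
  ∂[v_4,v_5,v_7] = [v_5,v_7] − [v_4,v_7] + [v_4,v_5],
  ∂[v_3,v_4,v_6] = [v_4,v_6] − [v_3,v_6] + [v_3,v_4].
This gives a 27×18 integer matrix of rank 17; reducing to Smith normal form yields diagonal entries (1,1,1,1,1,1,1,1,1,1,1,1,1,1,1,1,1).

From H_k ≅ ker(∂_k) / im(∂_{k+1}) we obtain:

  H_2: rank ker ∂_2 − rank ∂_3 = (18 − 17) − 0 = 1, and there is no ∂_3, so H_2 = Z.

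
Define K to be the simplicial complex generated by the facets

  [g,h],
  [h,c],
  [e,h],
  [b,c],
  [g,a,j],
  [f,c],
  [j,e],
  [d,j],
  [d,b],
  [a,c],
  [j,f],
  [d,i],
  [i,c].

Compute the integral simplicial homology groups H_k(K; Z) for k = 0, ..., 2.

Order the vertices as a < b < c < d < e < f < g < h < i < j. Listing each simplex with vertices in this order, K has dimension 2 with simplices:

  0-simplices (10): a, b, c, d, e, f, g, h, i, j
  1-simplices (15): ac, ag, aj, bc, bd, cf, ch, ci, di, dj, eh, ej, fj, gh, gj
  2-simplices (1): agj

Hence C_0 ≅ Z^10, C_1 ≅ Z^15, C_2 ≅ Z^1.

The boundary map ∂_1: C_1 → C_0 sends each edge [p,q] (with p < q) to q − p.
The 10×15 boundary matrix has rank 9 and Smith normal form diag(1,1,1,1,1,1,1,1,1).

The boundary map ∂_2: C_2 → C_1 sends each 2-simplex [p,q,r] to [q,r] − [p,r] + [p,q]. For instance
  ∂agj = gj − aj + ag.
The 15×1 boundary matrix has rank 1 and Smith normal form diag(1).

Reading off H_k = ker ∂_k / im ∂_{k+1}:

  H_0: rank C_0 − rank ∂_1 = 10 − 9 = 1, and the invariant factors of ∂_1 are all 1, so H_0 ≅ Z.
  H_1: rank ker ∂_1 − rank ∂_2 = (15 − 9) − 1 = 5, and the invariant factors of ∂_2 are all 1, so H_1 ≅ Z^5.
  H_2: rank ker ∂_2 − rank ∂_3 = (1 − 1) − 0 = 0, and there is no ∂_3, so H_2 ≅ 0.

H_0 = Z,  H_1 = Z^5,  H_2 = 0.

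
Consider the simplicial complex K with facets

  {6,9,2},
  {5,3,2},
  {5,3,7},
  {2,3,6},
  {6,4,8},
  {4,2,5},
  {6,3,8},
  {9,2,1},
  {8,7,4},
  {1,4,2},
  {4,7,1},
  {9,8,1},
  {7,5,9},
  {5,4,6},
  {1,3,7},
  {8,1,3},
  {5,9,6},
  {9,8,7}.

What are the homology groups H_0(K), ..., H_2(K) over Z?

H_0 ≅ Z,  H_1 ≅ Z ⊕ Z/2Z,  H_2 = 0.

Fix the vertex order 1 < 2 < 3 < 4 < 5 < 6 < 7 < 8 < 9 and write every simplex with vertices in increasing order. Then dim K = 2 and the simplices of K are:

  0-simplices (9): [1], [2], [3], [4], [5], [6], [7], [8], [9]
  1-simplices (27): (27 of them)
  2-simplices (18): [1,2,4], [1,2,9], [1,3,7], [1,3,8], [1,4,7], [1,8,9], [2,3,5], [2,3,6], [2,4,5], [2,6,9], [3,5,7], [3,6,8], [4,5,6], [4,6,8], [4,7,8], [5,6,9], [5,7,9], [7,8,9]

giving chain groups C_0 ≅ Z^9, C_1 ≅ Z^27, C_2 ≅ Z^18.

∂_1: C_1 → C_0 sends each edge [p,q] (with p < q) to q − p. For instance
  ∂[4,5] = [5] − [4].
The resulting 9×27 matrix has rank 8, and its Smith normal form has invariant factors (1,1,1,1,1,1,1,1).

∂_2: C_2 → C_1 acts by ∂[p,q,r] = [q,r] − [p,r] + [p,q]. For instance
  ∂[2,3,5] = [3,5] − [2,5] + [2,3],
  ∂[7,8,9] = [8,9] − [7,9] + [7,8].
As a 27×18 matrix over Z this has rank 18, with invariant factors (1,1,1,1,1,1,1,1,1,1,1,1,1,1,1,1,1,2).

Now H_k = ker ∂_k / im ∂_{k+1}, so:

  H_0: rank C_0 − rank ∂_1 = 9 − 8 = 1, and the invariant factors of ∂_1 are all 1, so H_0 = Z.
  H_1: rank ker ∂_1 − rank ∂_2 = (27 − 8) − 18 = 1, and ∂_2 has invariant factor 2 > 1, so H_1 = Z ⊕ Z/2Z.
  H_2: rank ker ∂_2 − rank ∂_3 = (18 − 18) − 0 = 0, and there is no ∂_3, so H_2 = 0.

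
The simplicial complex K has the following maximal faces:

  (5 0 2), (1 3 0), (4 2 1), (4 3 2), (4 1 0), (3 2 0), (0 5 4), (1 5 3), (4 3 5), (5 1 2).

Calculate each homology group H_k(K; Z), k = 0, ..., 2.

H_0 ≅ Z,  H_1 ≅ Z/2Z,  H_2 = 0.

Fix the vertex order 0 < 1 < 2 < 3 < 4 < 5 and write every simplex with vertices in increasing order. Then dim K = 2 and the simplices of K are:

  0-simplices (6): [0], [1], [2], [3], [4], [5]
  1-simplices (15): [0,1], [0,2], [0,3], [0,4], [0,5], [1,2], [1,3], [1,4], [1,5], [2,3], [2,4], [2,5], [3,4], [3,5], [4,5]
  2-simplices (10): [0,1,3], [0,1,4], [0,2,3], [0,2,5], [0,4,5], [1,2,4], [1,2,5], [1,3,5], [2,3,4], [3,4,5]

giving chain groups C_0 ≅ Z^6, C_1 ≅ Z^15, C_2 ≅ Z^10.

The boundary map ∂_1: C_1 → C_0 maps an edge to its endpoints' difference, ∂[p,q] = q − p. For instance
  ∂[0,3] = [3] − [0].
This gives a 6×15 integer matrix of rank 5; reducing to Smith normal form yields diagonal entries (1,1,1,1,1).

Boundary ∂_2: C_2 → C_1 maps a triangle to the signed sum of its edges. For instance
  ∂[0,4,5] = [4,5] − [0,5] + [0,4],
  ∂[2,3,4] = [3,4] − [2,4] + [2,3].
The resulting 15×10 matrix has rank 10, and its Smith normal form has invariant factors (1,1,1,1,1,1,1,1,1,2).

Now H_k = ker ∂_k / im ∂_{k+1}, so:

  H_0: rank C_0 − rank ∂_1 = 6 − 5 = 1, and the invariant factors of ∂_1 are all 1, so H_0 ≅ Z.
  H_1: rank ker ∂_1 − rank ∂_2 = (15 − 5) − 10 = 0, and ∂_2 has invariant factor 2 > 1, so H_1 ≅ Z/2Z.
  H_2: rank ker ∂_2 − rank ∂_3 = (10 − 10) − 0 = 0, and there is no ∂_3, so H_2 ≅ 0.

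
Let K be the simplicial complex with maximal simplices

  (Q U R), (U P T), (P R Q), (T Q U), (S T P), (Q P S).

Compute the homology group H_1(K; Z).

Take the total order P < Q < R < S < T < U on the vertex set. Then K (dimension 2) consists of the simplices:

  0-simplices (6): P, Q, R, S, T, U
  1-simplices (12): PQ, PR, PS, PT, PU, QR, QS, QT, QU, RU, ST, TU
  2-simplices (6): PQR, PQS, PST, PTU, QRU, QTU

so the chain groups are C_0 ≅ Z^6, C_1 ≅ Z^12, C_2 ≅ Z^6.

The boundary map ∂_1: C_1 → C_0 maps an edge to its endpoints' difference, ∂[p,q] = q − p. For instance
  ∂QT = T − Q.
The resulting 6×12 matrix has rank 5, and its Smith normal form has invariant factors (1,1,1,1,1).

The boundary map ∂_2: C_2 → C_1 acts by ∂[p,q,r] = [q,r] − [p,r] + [p,q]. For instance
  ∂PQS = QS − PS + PQ,
  ∂PTU = TU − PU + PT.
The resulting 12×6 matrix has rank 6, and its Smith normal form has invariant factors (1,1,1,1,1,1).

Computing H_k = (kernel of ∂_k) / (image of ∂_{k+1}):

  H_1: rank ker ∂_1 − rank ∂_2 = (12 − 5) − 6 = 1, and the invariant factors of ∂_2 are all 1, so H_1 ≅ Z.

H_1 = Z.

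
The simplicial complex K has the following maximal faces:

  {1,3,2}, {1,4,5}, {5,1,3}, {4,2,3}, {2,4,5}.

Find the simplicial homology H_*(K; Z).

We work with the vertex ordering 1 < 2 < 3 < 4 < 5. The simplices of K, each written with vertices in increasing order, are:

  0-simplices (5): [1], [2], [3], [4], [5]
  1-simplices (10): [1,2], [1,3], [1,4], [1,5], [2,3], [2,4], [2,5], [3,4], [3,5], [4,5]
  2-simplices (5): [1,2,3], [1,3,5], [1,4,5], [2,3,4], [2,4,5]

giving chain groups C_0 ≅ Z^5, C_1 ≅ Z^10, C_2 ≅ Z^5.

Boundary ∂_1: C_1 → C_0 maps an edge to its endpoints' difference, ∂[p,q] = q − p. For instance
  ∂[1,3] = [3] − [1].
As a 5×10 matrix over Z this has rank 4, with invariant factors (1,1,1,1).

The boundary map ∂_2: C_2 → C_1 maps a triangle to the signed sum of its edges. For instance
  ∂[1,2,3] = [2,3] − [1,3] + [1,2],
  ∂[2,3,4] = [3,4] − [2,4] + [2,3].
As a 10×5 matrix over Z this has rank 5, with invariant factors (1,1,1,1,1).

Computing H_k = (kernel of ∂_k) / (image of ∂_{k+1}):

  H_0: rank C_0 − rank ∂_1 = 5 − 4 = 1, and the invariant factors of ∂_1 are all 1, so H_0 ≅ Z.
  H_1: rank ker ∂_1 − rank ∂_2 = (10 − 4) − 5 = 1, and the invariant factors of ∂_2 are all 1, so H_1 ≅ Z.
  H_2: rank ker ∂_2 − rank ∂_3 = (5 − 5) − 0 = 0, and there is no ∂_3, so H_2 ≅ 0.

As a check, the Euler characteristic is 5 − 10 + 5 = 0, which agrees with 1 − 1 + 0 = 0.
(K is a triangulation of the Möbius band.)

H_0 ≅ Z,  H_1 ≅ Z,  H_2 = 0.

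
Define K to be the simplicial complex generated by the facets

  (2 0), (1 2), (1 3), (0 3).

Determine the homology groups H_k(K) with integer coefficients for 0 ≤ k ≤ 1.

H_0 = Z,  H_1 = Z.

Order the vertices as 0 < 1 < 2 < 3. Listing each simplex with vertices in this order, K has dimension 1 with simplices:

  0-simplices (4): [0], [1], [2], [3]
  1-simplices (4): [0,2], [0,3], [1,2], [1,3]

giving chain groups C_0 ≅ Z^4, C_1 ≅ Z^4.

∂_1: C_1 → C_0 is given by ∂[p,q] = [q] − [p]. For instance
  ∂[0,2] = [2] − [0].
This gives a 4×4 integer matrix of rank 3; reducing to Smith normal form yields diagonal entries (1,1,1).

Reading off H_k = ker ∂_k / im ∂_{k+1}:

  H_0: rank C_0 − rank ∂_1 = 4 − 3 = 1, and the invariant factors of ∂_1 are all 1, so H_0 ≅ Z.
  H_1: rank ker ∂_1 − rank ∂_2 = (4 − 3) − 0 = 1, and there is no ∂_2, so H_1 ≅ Z.

As a check, the Euler characteristic is 4 − 4 = 0, which agrees with 1 − 1 = 0.
(K is a triangulation of the circle S^1.)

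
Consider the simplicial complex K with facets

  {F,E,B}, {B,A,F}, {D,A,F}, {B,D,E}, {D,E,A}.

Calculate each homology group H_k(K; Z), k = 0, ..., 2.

K has 5 vertices, 10 edges, 5 triangles.
rank ∂_0 = 0, rank ∂_1 = 4 ⇒ b_0 = 5 − 0 − 4 = 1; all invariant factors of ∂_1 are 1 so no torsion. So H_0 = Z.
rank ∂_1 = 4, rank ∂_2 = 5 ⇒ b_1 = 10 − 4 − 5 = 1; all invariant factors of ∂_2 are 1 so no torsion. So H_1 = Z.
rank ∂_2 = 5, rank ∂_3 = 0 ⇒ b_2 = 5 − 5 − 0 = 0. So H_2 = 0.

H_0 ≅ Z,  H_1 ≅ Z,  H_2 = 0.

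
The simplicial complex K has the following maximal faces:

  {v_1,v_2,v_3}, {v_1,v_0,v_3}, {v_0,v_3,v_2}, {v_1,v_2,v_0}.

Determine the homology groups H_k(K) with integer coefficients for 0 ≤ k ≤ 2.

H_0 = Z,  H_1 = 0,  H_2 = Z.

Order the vertices as v_0 < v_1 < v_2 < v_3. Listing each simplex with vertices in this order, K has dimension 2 with simplices:

  0-simplices (4): [v_0], [v_1], [v_2], [v_3]
  1-simplices (6): [v_0,v_1], [v_0,v_2], [v_0,v_3], [v_1,v_2], [v_1,v_3], [v_2,v_3]
  2-simplices (4): [v_0,v_1,v_2], [v_0,v_1,v_3], [v_0,v_2,v_3], [v_1,v_2,v_3]

giving chain groups C_0 ≅ Z^4, C_1 ≅ Z^6, C_2 ≅ Z^4.

Boundary ∂_1: C_1 → C_0 maps an edge to its endpoints' difference, ∂[p,q] = q − p. For instance
  ∂[v_0,v_1] = [v_1] − [v_0].
The 4×6 boundary matrix has rank 3 and Smith normal form diag(1,1,1).

Boundary ∂_2: C_2 → C_1 sends each 2-simplex [p,q,r] to [q,r] − [p,r] + [p,q]. For instance
  ∂[v_0,v_2,v_3] = [v_2,v_3] − [v_0,v_3] + [v_0,v_2],
  ∂[v_0,v_1,v_3] = [v_1,v_3] − [v_0,v_3] + [v_0,v_1].
As a 6×4 matrix over Z this has rank 3, with invariant factors (1,1,1).

Now H_k = ker ∂_k / im ∂_{k+1}, so:

  H_0: rank C_0 − rank ∂_1 = 4 − 3 = 1, and the invariant factors of ∂_1 are all 1, so H_0 ≅ Z.
  H_1: rank ker ∂_1 − rank ∂_2 = (6 − 3) − 3 = 0, and the invariant factors of ∂_2 are all 1, so H_1 ≅ 0.
  H_2: rank ker ∂_2 − rank ∂_3 = (4 − 3) − 0 = 1, and there is no ∂_3, so H_2 ≅ Z.

As a check, the Euler characteristic is 4 − 6 + 4 = 2, which agrees with 1 − 0 + 1 = 2.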